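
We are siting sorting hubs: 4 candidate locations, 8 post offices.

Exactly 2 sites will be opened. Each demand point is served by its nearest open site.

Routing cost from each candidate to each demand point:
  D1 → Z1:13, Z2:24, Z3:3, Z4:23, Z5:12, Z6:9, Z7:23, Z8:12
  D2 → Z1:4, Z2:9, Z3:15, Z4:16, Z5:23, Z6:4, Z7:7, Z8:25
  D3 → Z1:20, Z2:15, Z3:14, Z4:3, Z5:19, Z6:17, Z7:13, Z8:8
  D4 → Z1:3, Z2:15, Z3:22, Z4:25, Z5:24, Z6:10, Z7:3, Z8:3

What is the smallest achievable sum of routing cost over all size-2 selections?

Open {D1, D2}.
  Z1→D2 4, Z2→D2 9, Z3→D1 3, Z4→D2 16, Z5→D1 12, Z6→D2 4, Z7→D2 7, Z8→D1 12  ⇒ total 67.
Compare {D2, D3}: total 68.
Compare {D3, D4}: total 70.
No size-2 selection does better; minimum is 67.

67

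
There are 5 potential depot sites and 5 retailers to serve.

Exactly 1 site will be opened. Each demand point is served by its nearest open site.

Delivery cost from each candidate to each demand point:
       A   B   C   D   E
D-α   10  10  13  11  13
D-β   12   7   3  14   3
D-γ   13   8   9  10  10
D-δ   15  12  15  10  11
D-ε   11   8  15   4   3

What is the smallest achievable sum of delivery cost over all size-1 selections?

Open {D-β}.
  A→D-β 12, B→D-β 7, C→D-β 3, D→D-β 14, E→D-β 3  ⇒ total 39.
Compare {D-ε}: total 41.
Compare {D-γ}: total 50.
No size-1 selection does better; minimum is 39.

39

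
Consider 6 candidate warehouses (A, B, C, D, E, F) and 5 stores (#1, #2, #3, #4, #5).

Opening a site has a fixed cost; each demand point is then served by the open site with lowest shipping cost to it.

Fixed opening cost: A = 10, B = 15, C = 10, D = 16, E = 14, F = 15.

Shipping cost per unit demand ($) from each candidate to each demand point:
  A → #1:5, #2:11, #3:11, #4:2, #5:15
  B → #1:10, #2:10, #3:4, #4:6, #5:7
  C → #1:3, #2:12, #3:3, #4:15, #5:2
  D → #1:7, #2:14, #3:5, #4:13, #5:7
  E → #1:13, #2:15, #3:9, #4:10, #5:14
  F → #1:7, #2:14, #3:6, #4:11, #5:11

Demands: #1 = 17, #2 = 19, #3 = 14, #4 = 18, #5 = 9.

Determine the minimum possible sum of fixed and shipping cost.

Open {A, B, C}: assign each demand point to its cheapest open site.
  #1→C 17×3=51, #2→B 19×10=190, #3→C 14×3=42, #4→A 18×2=36, #5→C 9×2=18
  shipping cost 337, fixed 35 → total 372.
Compare {A, C}: shipping cost 356 + fixed 20 = 376.
Compare {A, B, C, E}: shipping cost 337 + fixed 49 = 386.
Compare {A, B, C, F}: shipping cost 337 + fixed 50 = 387.
All other subsets cost ≥ 376. Minimum total cost: 372.

372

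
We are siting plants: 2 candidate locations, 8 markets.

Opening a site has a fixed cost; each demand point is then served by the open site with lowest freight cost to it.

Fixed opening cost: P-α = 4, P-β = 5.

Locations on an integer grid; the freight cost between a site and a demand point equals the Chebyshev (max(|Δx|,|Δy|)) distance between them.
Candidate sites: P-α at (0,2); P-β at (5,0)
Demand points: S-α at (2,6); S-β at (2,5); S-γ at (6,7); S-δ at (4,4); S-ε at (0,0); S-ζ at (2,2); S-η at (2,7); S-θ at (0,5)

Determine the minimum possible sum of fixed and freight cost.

33

Open {P-α}: assign each demand point to its cheapest open site.
  S-α→P-α 4, S-β→P-α 3, S-γ→P-α 6, S-δ→P-α 4, S-ε→P-α 2, S-ζ→P-α 2, S-η→P-α 5, S-θ→P-α 3
  freight cost 29, fixed 4 → total 33.
Compare {P-α, P-β}: freight cost 29 + fixed 9 = 38.
Compare {P-β}: freight cost 42 + fixed 5 = 47.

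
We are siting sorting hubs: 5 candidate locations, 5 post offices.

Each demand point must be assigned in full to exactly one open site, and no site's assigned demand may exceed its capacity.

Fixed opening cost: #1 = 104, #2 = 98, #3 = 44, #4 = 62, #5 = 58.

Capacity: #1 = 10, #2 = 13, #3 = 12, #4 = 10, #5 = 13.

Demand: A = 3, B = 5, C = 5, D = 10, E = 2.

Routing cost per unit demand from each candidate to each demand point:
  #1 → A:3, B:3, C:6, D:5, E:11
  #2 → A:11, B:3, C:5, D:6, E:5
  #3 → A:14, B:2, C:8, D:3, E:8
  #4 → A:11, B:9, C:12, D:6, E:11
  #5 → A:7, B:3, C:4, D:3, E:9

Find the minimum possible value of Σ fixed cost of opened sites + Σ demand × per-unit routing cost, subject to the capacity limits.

204

Open {#3, #5}; cheapest assignment that respects the capacities:
  #3 (cap 12, load 12): D, E — cost 10×3 + 2×8 = 46
  #5 (cap 13, load 13): A, B, C — cost 3×7 + 5×3 + 5×4 = 56
  Shipping 102, fixed 102 → total 204.
  Any other capacity-feasible assignment to {#3, #5} ships for at least 102.
Compare {#2, #5}: its best feasible assignment gives total 257.
Compare {#2, #3}: its best feasible assignment gives total 261.
Every other set of open sites that can feasibly serve all demand totals ≥ 257 even under its best assignment. Minimum: 204.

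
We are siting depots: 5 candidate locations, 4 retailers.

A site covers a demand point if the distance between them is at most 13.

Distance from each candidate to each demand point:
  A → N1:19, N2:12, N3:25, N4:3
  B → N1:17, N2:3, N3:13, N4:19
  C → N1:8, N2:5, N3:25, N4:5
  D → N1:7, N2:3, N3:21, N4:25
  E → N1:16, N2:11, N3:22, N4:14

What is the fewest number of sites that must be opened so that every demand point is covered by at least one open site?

Coverage sets (demand points within 13 of each site):
  A: {N2, N4}
  B: {N2, N3}
  C: {N1, N2, N4}
  D: {N1, N2}
  E: {N2}
No single site covers all 4 demand points.
But {B, C} covers everything, so the minimum is 2.

2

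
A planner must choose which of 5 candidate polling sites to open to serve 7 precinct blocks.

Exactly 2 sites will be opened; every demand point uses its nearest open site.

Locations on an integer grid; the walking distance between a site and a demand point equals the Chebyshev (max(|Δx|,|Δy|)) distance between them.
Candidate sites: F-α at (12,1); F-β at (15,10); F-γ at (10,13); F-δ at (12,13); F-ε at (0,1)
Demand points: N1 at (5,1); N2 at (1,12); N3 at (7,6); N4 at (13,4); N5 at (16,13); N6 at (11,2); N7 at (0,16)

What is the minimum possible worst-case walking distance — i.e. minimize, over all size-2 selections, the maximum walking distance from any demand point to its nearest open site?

10

Open {F-α, F-γ}.
  Farthest demand point is N7 at walking distance 10 (to F-γ); all others are ≤ 10.
With {F-β, F-γ} the worst case is 10.
With {F-γ, F-ε} the worst case is 11.
No size-2 selection achieves below 10.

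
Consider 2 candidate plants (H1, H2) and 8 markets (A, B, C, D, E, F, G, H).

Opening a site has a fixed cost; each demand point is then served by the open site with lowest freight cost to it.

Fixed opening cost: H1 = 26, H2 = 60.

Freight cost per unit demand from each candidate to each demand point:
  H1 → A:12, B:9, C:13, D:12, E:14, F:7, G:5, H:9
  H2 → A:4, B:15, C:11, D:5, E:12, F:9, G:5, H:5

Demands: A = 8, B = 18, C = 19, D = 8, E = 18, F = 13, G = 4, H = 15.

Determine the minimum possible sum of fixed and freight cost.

931

Open {H1, H2}: assign each demand point to its cheapest open site.
  A→H2 8×4=32, B→H1 18×9=162, C→H2 19×11=209, D→H2 8×5=40, E→H2 18×12=216, F→H1 13×7=91, G→H1 4×5=20, H→H2 15×5=75
  freight cost 845, fixed 86 → total 931.
Compare {H2}: freight cost 979 + fixed 60 = 1039.
Compare {H1}: freight cost 1099 + fixed 26 = 1125.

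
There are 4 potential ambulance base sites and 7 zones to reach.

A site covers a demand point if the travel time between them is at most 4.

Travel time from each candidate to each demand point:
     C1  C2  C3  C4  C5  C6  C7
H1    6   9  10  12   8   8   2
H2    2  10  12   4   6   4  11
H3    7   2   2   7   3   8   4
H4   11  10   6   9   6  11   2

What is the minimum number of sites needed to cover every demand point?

2

Coverage sets (demand points within 4 of each site):
  H1: {C7}
  H2: {C1, C4, C6}
  H3: {C2, C3, C5, C7}
  H4: {C7}
No single site covers all 7 demand points.
But {H2, H3} covers everything, so the minimum is 2.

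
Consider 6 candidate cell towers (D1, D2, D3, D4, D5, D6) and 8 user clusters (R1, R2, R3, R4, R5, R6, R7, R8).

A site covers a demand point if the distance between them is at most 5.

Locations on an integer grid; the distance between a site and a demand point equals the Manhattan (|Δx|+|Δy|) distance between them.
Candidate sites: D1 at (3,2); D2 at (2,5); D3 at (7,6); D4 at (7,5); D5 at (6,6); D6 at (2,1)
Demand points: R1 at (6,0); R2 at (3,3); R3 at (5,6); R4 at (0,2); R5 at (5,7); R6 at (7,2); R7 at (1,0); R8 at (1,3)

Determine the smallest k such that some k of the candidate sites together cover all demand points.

2

Coverage sets (demand points within 5 of each site):
  D1: {R1, R2, R4, R6, R7, R8}
  D2: {R2, R3, R4, R5, R8}
  D3: {R3, R5, R6}
  D4: {R3, R5, R6}
  D5: {R3, R5, R6}
  D6: {R1, R2, R4, R7, R8}
No single site covers all 8 demand points.
But {D1, D2} covers everything, so the minimum is 2.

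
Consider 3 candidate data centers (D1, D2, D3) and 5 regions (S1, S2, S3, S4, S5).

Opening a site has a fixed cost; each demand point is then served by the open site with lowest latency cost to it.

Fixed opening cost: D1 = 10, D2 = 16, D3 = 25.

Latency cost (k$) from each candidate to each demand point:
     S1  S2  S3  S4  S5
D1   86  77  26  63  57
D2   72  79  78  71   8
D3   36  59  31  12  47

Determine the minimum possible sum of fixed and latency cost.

187

Open {D2, D3}: assign each demand point to its cheapest open site.
  S1→D3 36, S2→D3 59, S3→D3 31, S4→D3 12, S5→D2 8
  latency cost 146, fixed 41 → total 187.
Compare {D1, D2, D3}: latency cost 141 + fixed 51 = 192.
Compare {D3}: latency cost 185 + fixed 25 = 210.
Compare {D1, D3}: latency cost 180 + fixed 35 = 215.
All other subsets cost ≥ 192. Minimum total cost: 187.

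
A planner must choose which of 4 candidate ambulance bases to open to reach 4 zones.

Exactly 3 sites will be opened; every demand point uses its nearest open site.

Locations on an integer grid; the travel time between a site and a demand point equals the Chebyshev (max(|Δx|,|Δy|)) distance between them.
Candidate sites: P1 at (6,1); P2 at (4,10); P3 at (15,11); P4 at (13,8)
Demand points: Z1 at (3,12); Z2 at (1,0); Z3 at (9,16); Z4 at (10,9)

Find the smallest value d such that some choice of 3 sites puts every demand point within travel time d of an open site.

6

Open {P1, P2, P3}.
  Farthest demand point is Z3 at travel time 6 (to P2); all others are ≤ 6.
With {P1, P2, P4} the worst case is 6.
With {P1, P3, P4} the worst case is 10.
No size-3 selection achieves below 6.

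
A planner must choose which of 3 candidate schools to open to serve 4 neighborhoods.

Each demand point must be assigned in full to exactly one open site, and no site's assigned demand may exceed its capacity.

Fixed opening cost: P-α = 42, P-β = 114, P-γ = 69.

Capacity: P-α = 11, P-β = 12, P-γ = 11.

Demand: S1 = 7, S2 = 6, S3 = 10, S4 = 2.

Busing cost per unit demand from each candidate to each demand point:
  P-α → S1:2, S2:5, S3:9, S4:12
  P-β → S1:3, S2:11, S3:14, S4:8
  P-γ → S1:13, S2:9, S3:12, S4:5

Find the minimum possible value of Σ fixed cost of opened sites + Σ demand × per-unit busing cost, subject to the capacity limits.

400

Open {P-α, P-β, P-γ}; cheapest assignment that respects the capacities:
  P-α (cap 11, load 10): S3 — cost 10×9 = 90
  P-β (cap 12, load 7): S1 — cost 7×3 = 21
  P-γ (cap 11, load 8): S2, S4 — cost 6×9 + 2×5 = 64
  Shipping 175, fixed 225 → total 400.
  Any other capacity-feasible assignment to {P-α, P-β, P-γ} ships for at least 175.
Total demand is 25 and no other set of sites has combined capacity ≥ 25, so {P-α, P-β, P-γ} is the only feasible choice of open sites. Minimum: 400.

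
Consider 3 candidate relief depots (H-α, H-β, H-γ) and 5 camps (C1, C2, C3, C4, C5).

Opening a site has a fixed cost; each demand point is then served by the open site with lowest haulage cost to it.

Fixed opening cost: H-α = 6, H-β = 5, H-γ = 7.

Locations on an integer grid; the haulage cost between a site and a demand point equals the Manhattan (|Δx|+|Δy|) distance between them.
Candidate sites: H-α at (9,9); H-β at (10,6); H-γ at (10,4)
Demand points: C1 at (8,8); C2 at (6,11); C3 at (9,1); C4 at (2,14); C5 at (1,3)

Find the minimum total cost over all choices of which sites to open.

46

Open {H-α, H-γ}: assign each demand point to its cheapest open site.
  C1→H-α 2, C2→H-α 5, C3→H-γ 4, C4→H-α 12, C5→H-γ 10
  haulage cost 33, fixed 13 → total 46.
Compare {H-α}: haulage cost 41 + fixed 6 = 47.
Compare {H-α, H-β}: haulage cost 37 + fixed 11 = 48.
Compare {H-α, H-β, H-γ}: haulage cost 33 + fixed 18 = 51.
All other subsets cost ≥ 47. Minimum total cost: 46.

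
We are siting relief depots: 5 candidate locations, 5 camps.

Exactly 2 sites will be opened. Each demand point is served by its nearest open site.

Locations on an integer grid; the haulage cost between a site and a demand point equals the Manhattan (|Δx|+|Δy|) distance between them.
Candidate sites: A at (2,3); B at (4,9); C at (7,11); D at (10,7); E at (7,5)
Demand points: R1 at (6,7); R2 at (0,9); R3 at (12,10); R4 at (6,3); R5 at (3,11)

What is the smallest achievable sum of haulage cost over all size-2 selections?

22

Open {B, E}.
  R1→E 3, R2→B 4, R3→B 9, R4→E 3, R5→B 3  ⇒ total 22.
Compare {A, B}: total 24.
Compare {B, D}: total 24.
No size-2 selection does better; minimum is 22.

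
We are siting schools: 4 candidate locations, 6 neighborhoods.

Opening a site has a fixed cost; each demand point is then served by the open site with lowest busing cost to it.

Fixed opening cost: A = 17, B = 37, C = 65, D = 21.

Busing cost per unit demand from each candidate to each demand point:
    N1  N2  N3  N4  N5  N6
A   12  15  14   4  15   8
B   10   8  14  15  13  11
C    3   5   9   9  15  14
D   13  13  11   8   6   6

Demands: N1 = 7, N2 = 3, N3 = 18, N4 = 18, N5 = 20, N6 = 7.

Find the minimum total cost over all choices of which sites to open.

535

Open {A, C, D}: assign each demand point to its cheapest open site.
  N1→C 7×3=21, N2→C 3×5=15, N3→C 18×9=162, N4→A 18×4=72, N5→D 20×6=120, N6→D 7×6=42
  busing cost 432, fixed 103 → total 535.
Compare {A, B, C, D}: busing cost 432 + fixed 140 = 572.
Compare {C, D}: busing cost 504 + fixed 86 = 590.
Compare {A, D}: busing cost 555 + fixed 38 = 593.
All other subsets cost ≥ 572. Minimum total cost: 535.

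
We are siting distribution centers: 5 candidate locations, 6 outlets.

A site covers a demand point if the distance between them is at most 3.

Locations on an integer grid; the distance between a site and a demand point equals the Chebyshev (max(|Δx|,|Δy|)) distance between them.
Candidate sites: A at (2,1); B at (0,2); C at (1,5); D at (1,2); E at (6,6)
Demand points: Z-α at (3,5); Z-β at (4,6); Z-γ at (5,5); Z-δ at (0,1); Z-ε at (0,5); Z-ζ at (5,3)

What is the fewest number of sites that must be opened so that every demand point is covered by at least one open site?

Coverage sets (demand points within 3 of each site):
  A: {Z-δ, Z-ζ}
  B: {Z-α, Z-δ, Z-ε}
  C: {Z-α, Z-β, Z-ε}
  D: {Z-α, Z-δ, Z-ε}
  E: {Z-α, Z-β, Z-γ, Z-ζ}
No single site covers all 6 demand points.
But {B, E} covers everything, so the minimum is 2.

2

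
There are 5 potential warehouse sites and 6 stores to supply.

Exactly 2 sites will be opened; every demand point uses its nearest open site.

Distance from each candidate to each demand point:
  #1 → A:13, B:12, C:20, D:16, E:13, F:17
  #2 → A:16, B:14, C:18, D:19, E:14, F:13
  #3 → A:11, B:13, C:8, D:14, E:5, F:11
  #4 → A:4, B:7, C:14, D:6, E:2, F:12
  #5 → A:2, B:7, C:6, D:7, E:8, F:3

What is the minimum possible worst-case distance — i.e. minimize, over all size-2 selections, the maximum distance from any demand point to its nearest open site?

7

Open {#3, #5}.
  Farthest demand point is B at distance 7 (to #5); all others are ≤ 7.
With {#4, #5} the worst case is 7.
With {#1, #5} the worst case is 8.
No size-2 selection achieves below 7.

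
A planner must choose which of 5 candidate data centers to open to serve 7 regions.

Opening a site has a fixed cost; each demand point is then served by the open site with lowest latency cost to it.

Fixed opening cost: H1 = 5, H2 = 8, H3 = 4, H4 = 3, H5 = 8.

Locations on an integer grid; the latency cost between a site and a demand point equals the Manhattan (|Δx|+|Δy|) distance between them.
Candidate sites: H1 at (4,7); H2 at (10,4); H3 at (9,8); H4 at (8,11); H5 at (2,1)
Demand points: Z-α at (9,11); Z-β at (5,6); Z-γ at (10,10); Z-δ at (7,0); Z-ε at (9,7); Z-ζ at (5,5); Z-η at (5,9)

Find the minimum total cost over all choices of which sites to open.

34

Open {H1, H3}: assign each demand point to its cheapest open site.
  Z-α→H3 3, Z-β→H1 2, Z-γ→H3 3, Z-δ→H1 10, Z-ε→H3 1, Z-ζ→H1 3, Z-η→H1 3
  latency cost 25, fixed 9 → total 34.
Compare {H1, H4}: latency cost 27 + fixed 8 = 35.
Compare {H1, H3, H4}: latency cost 23 + fixed 12 = 35.
Compare {H1, H3, H5}: latency cost 21 + fixed 17 = 38.
All other subsets cost ≥ 35. Minimum total cost: 34.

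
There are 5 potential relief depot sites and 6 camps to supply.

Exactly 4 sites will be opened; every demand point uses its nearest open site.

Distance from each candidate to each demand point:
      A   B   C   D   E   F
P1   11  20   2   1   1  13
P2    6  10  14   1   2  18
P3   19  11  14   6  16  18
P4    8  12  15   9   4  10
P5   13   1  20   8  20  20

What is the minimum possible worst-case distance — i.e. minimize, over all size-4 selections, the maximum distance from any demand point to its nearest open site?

Open {P1, P2, P3, P4}.
  Farthest demand point is B at distance 10 (to P2); all others are ≤ 10.
With {P1, P2, P4, P5} the worst case is 10.
With {P1, P3, P4, P5} the worst case is 10.
No size-4 selection achieves below 10.

10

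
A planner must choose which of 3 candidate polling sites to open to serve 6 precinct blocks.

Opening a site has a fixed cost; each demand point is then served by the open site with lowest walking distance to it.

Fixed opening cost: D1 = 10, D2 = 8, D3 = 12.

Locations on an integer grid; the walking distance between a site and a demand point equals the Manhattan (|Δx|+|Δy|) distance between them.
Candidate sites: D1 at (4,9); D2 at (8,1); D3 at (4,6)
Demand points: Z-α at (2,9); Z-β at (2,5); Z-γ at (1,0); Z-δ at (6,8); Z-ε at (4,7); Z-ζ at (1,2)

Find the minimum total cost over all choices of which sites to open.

Open {D3}: assign each demand point to its cheapest open site.
  Z-α→D3 5, Z-β→D3 3, Z-γ→D3 9, Z-δ→D3 4, Z-ε→D3 1, Z-ζ→D3 7
  walking distance 29, fixed 12 → total 41.
Compare {D1}: walking distance 35 + fixed 10 = 45.
Compare {D1, D2}: walking distance 29 + fixed 18 = 47.
Compare {D1, D3}: walking distance 25 + fixed 22 = 47.
All other subsets cost ≥ 45. Minimum total cost: 41.

41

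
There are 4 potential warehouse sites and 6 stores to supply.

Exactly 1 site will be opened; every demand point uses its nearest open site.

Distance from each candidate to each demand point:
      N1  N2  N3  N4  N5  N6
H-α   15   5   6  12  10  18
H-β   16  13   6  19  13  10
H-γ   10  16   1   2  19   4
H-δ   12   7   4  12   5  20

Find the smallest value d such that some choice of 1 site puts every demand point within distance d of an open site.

18

Open {H-α}.
  Farthest demand point is N6 at distance 18 (to H-α); all others are ≤ 18.
With {H-β} the worst case is 19.
With {H-γ} the worst case is 19.
No size-1 selection achieves below 18.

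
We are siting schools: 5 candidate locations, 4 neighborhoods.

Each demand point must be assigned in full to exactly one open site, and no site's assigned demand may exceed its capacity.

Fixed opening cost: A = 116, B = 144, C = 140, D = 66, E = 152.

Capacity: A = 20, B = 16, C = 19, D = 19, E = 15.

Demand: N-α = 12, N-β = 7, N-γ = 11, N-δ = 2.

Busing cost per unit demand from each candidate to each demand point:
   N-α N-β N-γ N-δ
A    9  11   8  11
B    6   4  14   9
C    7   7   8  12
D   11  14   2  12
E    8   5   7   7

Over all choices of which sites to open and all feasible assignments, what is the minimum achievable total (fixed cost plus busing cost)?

Open {C, D}; cheapest assignment that respects the capacities:
  C (cap 19, load 19): N-α, N-β — cost 12×7 + 7×7 = 133
  D (cap 19, load 13): N-γ, N-δ — cost 11×2 + 2×12 = 46
  Shipping 179, fixed 206 → total 385.
  Any other capacity-feasible assignment to {C, D} ships for at least 179.
Compare {A, D}: its best feasible assignment gives total 413.
Compare {B, D}: its best feasible assignment gives total 420.
Every other set of open sites that can feasibly serve all demand totals ≥ 413 even under its best assignment. Minimum: 385.

385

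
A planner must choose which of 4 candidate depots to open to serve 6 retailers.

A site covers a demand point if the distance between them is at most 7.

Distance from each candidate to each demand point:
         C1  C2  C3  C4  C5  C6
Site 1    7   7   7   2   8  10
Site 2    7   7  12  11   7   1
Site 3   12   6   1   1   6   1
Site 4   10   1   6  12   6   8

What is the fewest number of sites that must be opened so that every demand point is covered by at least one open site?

Coverage sets (demand points within 7 of each site):
  Site 1: {C1, C2, C3, C4}
  Site 2: {C1, C2, C5, C6}
  Site 3: {C2, C3, C4, C5, C6}
  Site 4: {C2, C3, C5}
No single site covers all 6 demand points.
But {Site 1, Site 2} covers everything, so the minimum is 2.

2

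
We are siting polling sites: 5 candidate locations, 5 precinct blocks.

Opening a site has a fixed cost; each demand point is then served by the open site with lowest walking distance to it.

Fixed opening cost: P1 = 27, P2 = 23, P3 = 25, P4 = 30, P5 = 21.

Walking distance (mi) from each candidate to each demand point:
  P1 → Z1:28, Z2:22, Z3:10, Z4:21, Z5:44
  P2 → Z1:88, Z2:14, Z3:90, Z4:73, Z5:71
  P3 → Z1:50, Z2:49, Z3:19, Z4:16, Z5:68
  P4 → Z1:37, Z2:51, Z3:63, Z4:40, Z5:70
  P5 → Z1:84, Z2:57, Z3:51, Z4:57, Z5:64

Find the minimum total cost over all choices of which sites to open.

Open {P1}: assign each demand point to its cheapest open site.
  Z1→P1 28, Z2→P1 22, Z3→P1 10, Z4→P1 21, Z5→P1 44
  walking distance 125, fixed 27 → total 152.
Compare {P1, P2}: walking distance 117 + fixed 50 = 167.
Compare {P1, P3}: walking distance 120 + fixed 52 = 172.
Compare {P1, P5}: walking distance 125 + fixed 48 = 173.
All other subsets cost ≥ 167. Minimum total cost: 152.

152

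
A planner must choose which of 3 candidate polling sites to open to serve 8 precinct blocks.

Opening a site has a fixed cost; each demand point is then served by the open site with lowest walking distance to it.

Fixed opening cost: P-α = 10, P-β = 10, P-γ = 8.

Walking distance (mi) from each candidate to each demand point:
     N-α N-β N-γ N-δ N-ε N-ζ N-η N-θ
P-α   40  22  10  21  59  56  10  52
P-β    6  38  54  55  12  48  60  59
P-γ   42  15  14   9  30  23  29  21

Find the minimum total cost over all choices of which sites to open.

Open {P-α, P-β, P-γ}: assign each demand point to its cheapest open site.
  N-α→P-β 6, N-β→P-γ 15, N-γ→P-α 10, N-δ→P-γ 9, N-ε→P-β 12, N-ζ→P-γ 23, N-η→P-α 10, N-θ→P-γ 21
  walking distance 106, fixed 28 → total 134.
Compare {P-β, P-γ}: walking distance 129 + fixed 18 = 147.
Compare {P-α, P-γ}: walking distance 158 + fixed 18 = 176.
Compare {P-γ}: walking distance 183 + fixed 8 = 191.
All other subsets cost ≥ 147. Minimum total cost: 134.

134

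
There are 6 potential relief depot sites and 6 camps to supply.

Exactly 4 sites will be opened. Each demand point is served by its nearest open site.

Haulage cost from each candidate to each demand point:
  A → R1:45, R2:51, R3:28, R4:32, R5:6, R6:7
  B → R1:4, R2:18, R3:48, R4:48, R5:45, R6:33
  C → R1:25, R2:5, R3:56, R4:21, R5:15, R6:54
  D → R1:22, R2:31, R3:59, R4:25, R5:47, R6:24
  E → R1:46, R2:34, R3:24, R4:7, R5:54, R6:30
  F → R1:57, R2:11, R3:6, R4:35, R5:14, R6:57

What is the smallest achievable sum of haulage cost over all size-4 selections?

41

Open {A, B, E, F}.
  R1→B 4, R2→F 11, R3→F 6, R4→E 7, R5→A 6, R6→A 7  ⇒ total 41.
Compare {A, B, C, F}: total 49.
Compare {A, B, C, E}: total 53.
No size-4 selection does better; minimum is 41.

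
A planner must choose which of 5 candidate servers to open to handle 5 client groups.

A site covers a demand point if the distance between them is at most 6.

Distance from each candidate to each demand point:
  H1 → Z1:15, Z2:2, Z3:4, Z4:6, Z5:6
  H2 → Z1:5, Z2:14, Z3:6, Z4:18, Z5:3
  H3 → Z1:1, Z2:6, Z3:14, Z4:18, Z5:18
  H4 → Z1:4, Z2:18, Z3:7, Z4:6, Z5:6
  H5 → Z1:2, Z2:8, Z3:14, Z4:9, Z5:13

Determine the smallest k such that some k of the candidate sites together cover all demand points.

2

Coverage sets (demand points within 6 of each site):
  H1: {Z2, Z3, Z4, Z5}
  H2: {Z1, Z3, Z5}
  H3: {Z1, Z2}
  H4: {Z1, Z4, Z5}
  H5: {Z1}
No single site covers all 5 demand points.
But {H1, H2} covers everything, so the minimum is 2.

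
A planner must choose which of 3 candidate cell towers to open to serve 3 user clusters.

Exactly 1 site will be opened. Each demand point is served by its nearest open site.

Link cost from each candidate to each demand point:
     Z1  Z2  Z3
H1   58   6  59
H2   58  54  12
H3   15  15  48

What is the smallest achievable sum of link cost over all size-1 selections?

78

Open {H3}.
  Z1→H3 15, Z2→H3 15, Z3→H3 48  ⇒ total 78.
Compare {H1}: total 123.
Compare {H2}: total 124.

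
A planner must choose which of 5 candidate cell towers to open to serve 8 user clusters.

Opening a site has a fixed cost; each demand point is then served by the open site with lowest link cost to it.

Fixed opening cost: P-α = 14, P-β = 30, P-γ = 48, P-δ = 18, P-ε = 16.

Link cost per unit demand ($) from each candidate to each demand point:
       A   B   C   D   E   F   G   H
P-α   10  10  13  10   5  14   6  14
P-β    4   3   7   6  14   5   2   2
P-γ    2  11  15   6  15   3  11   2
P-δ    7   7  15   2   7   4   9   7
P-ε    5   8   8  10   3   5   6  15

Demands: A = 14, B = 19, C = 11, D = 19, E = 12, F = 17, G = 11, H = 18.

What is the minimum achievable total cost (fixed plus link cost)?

Open {P-β, P-δ, P-ε}: assign each demand point to its cheapest open site.
  A→P-β 14×4=56, B→P-β 19×3=57, C→P-β 11×7=77, D→P-δ 19×2=38, E→P-ε 12×3=36, F→P-δ 17×4=68, G→P-β 11×2=22, H→P-β 18×2=36
  link cost 390, fixed 64 → total 454.
Compare {P-β, P-γ, P-δ, P-ε}: link cost 345 + fixed 112 = 457.
Compare {P-α, P-β, P-δ, P-ε}: link cost 390 + fixed 78 = 468.
Compare {P-α, P-β, P-γ, P-δ, P-ε}: link cost 345 + fixed 126 = 471.
All other subsets cost ≥ 457. Minimum total cost: 454.

454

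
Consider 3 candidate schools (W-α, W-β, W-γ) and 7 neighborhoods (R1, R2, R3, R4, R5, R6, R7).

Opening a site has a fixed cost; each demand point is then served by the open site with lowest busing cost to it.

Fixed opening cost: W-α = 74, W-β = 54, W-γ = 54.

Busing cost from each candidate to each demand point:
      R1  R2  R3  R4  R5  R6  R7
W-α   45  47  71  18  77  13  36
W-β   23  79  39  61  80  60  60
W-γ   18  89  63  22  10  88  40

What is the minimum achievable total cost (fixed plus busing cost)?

333

Open {W-α, W-γ}: assign each demand point to its cheapest open site.
  R1→W-γ 18, R2→W-α 47, R3→W-γ 63, R4→W-α 18, R5→W-γ 10, R6→W-α 13, R7→W-α 36
  busing cost 205, fixed 128 → total 333.
Compare {W-α, W-β, W-γ}: busing cost 181 + fixed 182 = 363.
Compare {W-β, W-γ}: busing cost 268 + fixed 108 = 376.
Compare {W-α}: busing cost 307 + fixed 74 = 381.
All other subsets cost ≥ 363. Minimum total cost: 333.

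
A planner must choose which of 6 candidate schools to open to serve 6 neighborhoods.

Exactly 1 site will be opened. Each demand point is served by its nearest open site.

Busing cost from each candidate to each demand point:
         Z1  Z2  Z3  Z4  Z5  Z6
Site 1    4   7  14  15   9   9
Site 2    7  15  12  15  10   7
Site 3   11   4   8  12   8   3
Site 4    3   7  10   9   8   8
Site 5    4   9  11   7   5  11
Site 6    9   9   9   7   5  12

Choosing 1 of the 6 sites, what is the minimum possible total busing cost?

45

Open {Site 4}.
  Z1→Site 4 3, Z2→Site 4 7, Z3→Site 4 10, Z4→Site 4 9, Z5→Site 4 8, Z6→Site 4 8  ⇒ total 45.
Compare {Site 3}: total 46.
Compare {Site 5}: total 47.
No size-1 selection does better; minimum is 45.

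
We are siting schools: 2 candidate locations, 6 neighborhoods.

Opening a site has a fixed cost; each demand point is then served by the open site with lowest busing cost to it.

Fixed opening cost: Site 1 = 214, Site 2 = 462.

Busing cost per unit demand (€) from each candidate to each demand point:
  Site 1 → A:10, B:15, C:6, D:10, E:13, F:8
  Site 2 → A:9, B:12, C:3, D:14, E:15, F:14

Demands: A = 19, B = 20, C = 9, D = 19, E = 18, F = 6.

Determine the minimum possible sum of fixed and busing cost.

1230

Open {Site 1}: assign each demand point to its cheapest open site.
  A→Site 1 19×10=190, B→Site 1 20×15=300, C→Site 1 9×6=54, D→Site 1 19×10=190, E→Site 1 18×13=234, F→Site 1 6×8=48
  busing cost 1016, fixed 214 → total 1230.
Compare {Site 2}: busing cost 1058 + fixed 462 = 1520.
Compare {Site 1, Site 2}: busing cost 910 + fixed 676 = 1586.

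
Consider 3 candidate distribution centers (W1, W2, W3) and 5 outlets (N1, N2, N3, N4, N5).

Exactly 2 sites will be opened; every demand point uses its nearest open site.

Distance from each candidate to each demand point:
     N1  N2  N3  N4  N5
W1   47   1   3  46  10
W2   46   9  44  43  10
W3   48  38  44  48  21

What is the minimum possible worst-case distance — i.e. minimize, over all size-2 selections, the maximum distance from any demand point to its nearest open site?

Open {W1, W2}.
  Farthest demand point is N1 at distance 46 (to W2); all others are ≤ 46.
With {W2, W3} the worst case is 46.
With {W1, W3} the worst case is 47.
No size-2 selection achieves below 46.

46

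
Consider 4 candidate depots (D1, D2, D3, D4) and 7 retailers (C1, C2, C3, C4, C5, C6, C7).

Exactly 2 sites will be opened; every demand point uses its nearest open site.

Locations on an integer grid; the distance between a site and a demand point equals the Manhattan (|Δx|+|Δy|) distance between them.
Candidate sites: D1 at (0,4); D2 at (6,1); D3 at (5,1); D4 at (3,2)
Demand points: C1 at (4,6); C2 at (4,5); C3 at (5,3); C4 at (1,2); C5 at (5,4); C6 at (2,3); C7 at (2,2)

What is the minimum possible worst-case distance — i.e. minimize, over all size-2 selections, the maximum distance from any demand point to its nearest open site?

5

Open {D1, D4}.
  Farthest demand point is C1 at distance 5 (to D4); all others are ≤ 5.
With {D2, D4} the worst case is 5.
With {D3, D4} the worst case is 5.
No size-2 selection achieves below 5.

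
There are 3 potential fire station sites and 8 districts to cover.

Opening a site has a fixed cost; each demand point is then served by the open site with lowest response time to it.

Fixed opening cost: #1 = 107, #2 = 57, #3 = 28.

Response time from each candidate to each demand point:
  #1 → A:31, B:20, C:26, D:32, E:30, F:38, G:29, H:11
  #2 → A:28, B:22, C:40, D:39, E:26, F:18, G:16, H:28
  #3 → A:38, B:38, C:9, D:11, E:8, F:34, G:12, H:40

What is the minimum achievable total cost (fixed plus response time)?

Open {#3}: assign each demand point to its cheapest open site.
  A→#3 38, B→#3 38, C→#3 9, D→#3 11, E→#3 8, F→#3 34, G→#3 12, H→#3 40
  response time 190, fixed 28 → total 218.
Compare {#2, #3}: response time 136 + fixed 85 = 221.
Compare {#1, #3}: response time 136 + fixed 135 = 271.
Compare {#2}: response time 217 + fixed 57 = 274.
All other subsets cost ≥ 221. Minimum total cost: 218.

218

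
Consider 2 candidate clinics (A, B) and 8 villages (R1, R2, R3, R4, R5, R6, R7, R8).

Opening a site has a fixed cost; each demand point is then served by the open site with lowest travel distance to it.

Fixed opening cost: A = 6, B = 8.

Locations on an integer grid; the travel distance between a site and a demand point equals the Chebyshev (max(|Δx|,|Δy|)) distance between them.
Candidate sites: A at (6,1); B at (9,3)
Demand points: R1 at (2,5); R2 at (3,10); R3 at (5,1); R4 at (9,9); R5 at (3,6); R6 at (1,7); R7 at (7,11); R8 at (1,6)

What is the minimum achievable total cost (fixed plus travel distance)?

54

Open {A}: assign each demand point to its cheapest open site.
  R1→A 4, R2→A 9, R3→A 1, R4→A 8, R5→A 5, R6→A 6, R7→A 10, R8→A 5
  travel distance 48, fixed 6 → total 54.
Compare {A, B}: travel distance 42 + fixed 14 = 56.
Compare {B}: travel distance 54 + fixed 8 = 62.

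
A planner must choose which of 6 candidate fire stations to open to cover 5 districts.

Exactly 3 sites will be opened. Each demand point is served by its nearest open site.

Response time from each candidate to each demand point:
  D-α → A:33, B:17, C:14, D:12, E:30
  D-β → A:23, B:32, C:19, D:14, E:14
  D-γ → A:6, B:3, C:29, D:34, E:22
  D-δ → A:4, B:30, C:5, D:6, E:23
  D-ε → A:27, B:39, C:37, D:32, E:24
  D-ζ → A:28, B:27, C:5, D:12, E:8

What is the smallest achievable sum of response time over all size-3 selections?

Open {D-γ, D-δ, D-ζ}.
  A→D-δ 4, B→D-γ 3, C→D-δ 5, D→D-δ 6, E→D-ζ 8  ⇒ total 26.
Compare {D-β, D-γ, D-δ}: total 32.
Compare {D-α, D-γ, D-ζ}: total 34.
No size-3 selection does better; minimum is 26.

26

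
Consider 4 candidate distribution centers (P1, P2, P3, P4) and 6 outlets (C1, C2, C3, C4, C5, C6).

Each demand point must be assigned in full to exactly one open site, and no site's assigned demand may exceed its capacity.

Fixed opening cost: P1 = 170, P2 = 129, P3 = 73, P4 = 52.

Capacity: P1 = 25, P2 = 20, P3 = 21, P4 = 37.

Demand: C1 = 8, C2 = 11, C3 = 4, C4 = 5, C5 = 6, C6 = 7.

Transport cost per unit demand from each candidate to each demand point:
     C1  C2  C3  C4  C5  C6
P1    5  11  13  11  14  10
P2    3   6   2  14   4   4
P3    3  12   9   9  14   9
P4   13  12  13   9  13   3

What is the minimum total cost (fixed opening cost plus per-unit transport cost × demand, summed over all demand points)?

435

Open {P2, P4}; cheapest assignment that respects the capacities:
  P2 (cap 20, load 18): C1, C3, C5 — cost 8×3 + 4×2 + 6×4 = 56
  P4 (cap 37, load 23): C2, C4, C6 — cost 11×12 + 5×9 + 7×3 = 198
  Shipping 254, fixed 181 → total 435.
  Any other capacity-feasible assignment to {P2, P4} ships for at least 254.
Compare {P3, P4}: its best feasible assignment gives total 461.
Compare {P2, P3, P4}: its best feasible assignment gives total 470.
Every other set of open sites that can feasibly serve all demand totals ≥ 461 even under its best assignment. Minimum: 435.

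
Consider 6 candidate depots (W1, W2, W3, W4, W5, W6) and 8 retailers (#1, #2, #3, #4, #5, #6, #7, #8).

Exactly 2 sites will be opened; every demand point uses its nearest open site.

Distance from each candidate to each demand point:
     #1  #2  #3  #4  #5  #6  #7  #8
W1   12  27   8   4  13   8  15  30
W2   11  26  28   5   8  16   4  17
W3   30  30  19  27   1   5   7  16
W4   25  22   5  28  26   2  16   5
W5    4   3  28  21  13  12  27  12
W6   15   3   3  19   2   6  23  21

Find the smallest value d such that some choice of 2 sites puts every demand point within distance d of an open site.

Open {W1, W5}.
  Farthest demand point is #7 at distance 15 (to W1); all others are ≤ 15.
With {W2, W6} the worst case is 17.
With {W3, W6} the worst case is 19.
No size-2 selection achieves below 15.

15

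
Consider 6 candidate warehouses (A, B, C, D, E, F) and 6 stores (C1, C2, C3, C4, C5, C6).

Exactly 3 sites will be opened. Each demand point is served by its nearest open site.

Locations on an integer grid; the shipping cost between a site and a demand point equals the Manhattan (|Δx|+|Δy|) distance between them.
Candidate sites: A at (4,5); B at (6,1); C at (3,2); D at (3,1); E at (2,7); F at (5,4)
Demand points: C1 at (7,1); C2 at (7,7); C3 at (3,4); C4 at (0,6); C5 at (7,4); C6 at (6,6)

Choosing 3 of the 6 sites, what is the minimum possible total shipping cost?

16

Open {B, E, F}.
  C1→B 1, C2→E 5, C3→F 2, C4→E 3, C5→F 2, C6→F 3  ⇒ total 16.
Compare {A, B, E}: total 18.
Compare {A, B, F}: total 18.
No size-3 selection does better; minimum is 16.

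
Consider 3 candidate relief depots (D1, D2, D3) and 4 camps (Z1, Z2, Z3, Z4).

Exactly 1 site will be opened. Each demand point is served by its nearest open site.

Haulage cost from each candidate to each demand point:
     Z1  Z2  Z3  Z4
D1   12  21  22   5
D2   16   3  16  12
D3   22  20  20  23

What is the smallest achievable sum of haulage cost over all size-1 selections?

Open {D2}.
  Z1→D2 16, Z2→D2 3, Z3→D2 16, Z4→D2 12  ⇒ total 47.
Compare {D1}: total 60.
Compare {D3}: total 85.

47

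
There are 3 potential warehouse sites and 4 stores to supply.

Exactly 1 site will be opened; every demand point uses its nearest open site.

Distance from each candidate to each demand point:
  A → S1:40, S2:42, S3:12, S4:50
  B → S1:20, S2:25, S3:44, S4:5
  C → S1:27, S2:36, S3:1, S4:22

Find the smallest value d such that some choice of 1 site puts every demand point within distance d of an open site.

36

Open {C}.
  Farthest demand point is S2 at distance 36 (to C); all others are ≤ 36.
With {B} the worst case is 44.
With {A} the worst case is 50.
No size-1 selection achieves below 36.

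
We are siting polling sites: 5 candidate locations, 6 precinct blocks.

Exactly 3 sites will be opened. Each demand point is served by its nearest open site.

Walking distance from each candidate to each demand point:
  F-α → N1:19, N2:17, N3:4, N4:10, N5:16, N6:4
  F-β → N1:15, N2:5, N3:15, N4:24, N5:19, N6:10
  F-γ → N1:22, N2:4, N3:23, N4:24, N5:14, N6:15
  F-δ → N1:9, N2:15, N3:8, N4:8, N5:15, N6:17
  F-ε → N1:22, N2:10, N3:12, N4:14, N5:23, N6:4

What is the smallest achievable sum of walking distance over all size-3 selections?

43

Open {F-α, F-γ, F-δ}.
  N1→F-δ 9, N2→F-γ 4, N3→F-α 4, N4→F-δ 8, N5→F-γ 14, N6→F-α 4  ⇒ total 43.
Compare {F-α, F-β, F-δ}: total 45.
Compare {F-γ, F-δ, F-ε}: total 47.
No size-3 selection does better; minimum is 43.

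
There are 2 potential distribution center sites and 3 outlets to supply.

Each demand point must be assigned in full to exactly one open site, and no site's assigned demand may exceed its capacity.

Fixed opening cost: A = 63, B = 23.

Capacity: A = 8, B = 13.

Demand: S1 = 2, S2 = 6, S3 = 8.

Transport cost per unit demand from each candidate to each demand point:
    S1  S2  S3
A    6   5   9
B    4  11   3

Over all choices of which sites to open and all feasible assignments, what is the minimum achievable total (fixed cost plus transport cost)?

148

Open {A, B}; cheapest assignment that respects the capacities:
  A (cap 8, load 6): S2 — cost 6×5 = 30
  B (cap 13, load 10): S1, S3 — cost 2×4 + 8×3 = 32
  Shipping 62, fixed 86 → total 148.
  Any other capacity-feasible assignment to {A, B} ships for at least 62.
Total demand is 16 and no other set of sites has combined capacity ≥ 16, so {A, B} is the only feasible choice of open sites. Minimum: 148.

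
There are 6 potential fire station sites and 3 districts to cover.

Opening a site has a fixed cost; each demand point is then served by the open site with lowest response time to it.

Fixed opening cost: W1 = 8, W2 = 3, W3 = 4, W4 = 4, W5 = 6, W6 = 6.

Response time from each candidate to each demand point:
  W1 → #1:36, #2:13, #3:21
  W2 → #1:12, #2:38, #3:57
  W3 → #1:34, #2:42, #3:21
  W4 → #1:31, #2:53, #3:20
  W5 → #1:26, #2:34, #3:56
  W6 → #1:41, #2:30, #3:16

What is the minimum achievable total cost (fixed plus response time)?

Open {W1, W2}: assign each demand point to its cheapest open site.
  #1→W2 12, #2→W1 13, #3→W1 21
  response time 46, fixed 11 → total 57.
Compare {W1, W2, W6}: response time 41 + fixed 17 = 58.
Compare {W1, W2, W4}: response time 45 + fixed 15 = 60.
Compare {W1, W2, W3}: response time 46 + fixed 15 = 61.
All other subsets cost ≥ 58. Minimum total cost: 57.

57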